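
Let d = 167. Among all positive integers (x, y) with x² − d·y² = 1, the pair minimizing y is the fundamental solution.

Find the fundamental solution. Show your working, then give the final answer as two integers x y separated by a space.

[12; 1,11,1,24] for √167; ℓ=4 ⇒ convergent index 3
a_0=12:  p_0=12·1+0=12,  q_0=12·0+1=1
a_1=1:  p_1=1·12+1=13,  q_1=1·1+0=1
a_2=11:  p_2=11·13+12=155,  q_2=11·1+1=12
a_3=1:  p_3=1·155+13=168,  q_3=1·12+1=13
→ (168, 13).  Check: 168²=28224, 167·13²=28223, difference 1.

168 13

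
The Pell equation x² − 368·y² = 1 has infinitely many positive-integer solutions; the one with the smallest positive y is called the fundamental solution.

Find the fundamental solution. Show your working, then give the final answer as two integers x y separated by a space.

[19; 5,2,5,38] for √368; ℓ=4 ⇒ convergent index 3
k=0  a_k=19  p_k/q_k = 19/1
k=1  a_k=5  p_k/q_k = 96/5
k=2  a_k=2  p_k/q_k = 211/11
k=3  a_k=5  p_k/q_k = 1151/60
fundamental: x₁=1151, y₁=60  (since 1324801 − 368·3600 = 1)

1151 60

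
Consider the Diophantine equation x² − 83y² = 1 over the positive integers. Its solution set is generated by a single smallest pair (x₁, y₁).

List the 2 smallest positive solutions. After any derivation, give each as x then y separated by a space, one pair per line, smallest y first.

82 9
13447 1476

d=83: √d = [9; 9,18] (ℓ=2, even), read p_1/q_1
i=0: a=9 ⇒ p=9, q=1
i=1: a=9 ⇒ p=82, q=9
fundamental: x₁=82, y₁=9  (since 6724 − 83·81 = 1)
n=2: (82,9)∘(82,9) = (82·82+83·9·9, 82·9+9·82) = (13447,1476)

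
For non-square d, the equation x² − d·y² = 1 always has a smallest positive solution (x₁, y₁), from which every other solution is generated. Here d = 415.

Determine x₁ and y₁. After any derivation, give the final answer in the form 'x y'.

√415 → a₀=20, period (2,1,2,4,6,…,1,2,40); ℓ=16 even so k=15
i=0: a=20 ⇒ p=20, q=1
i=1: a=2 ⇒ p=41, q=2
i=2: a=1 ⇒ p=61, q=3
…
i=4: a=4 ⇒ p=713, q=35
i=5: a=6 ⇒ p=4441, q=218
…
i=7: a=1 ⇒ p=9595, q=471
…
i=10: a=1 ⇒ p=77473, q=3803
…
i=12: a=4 ⇒ p=2110961, q=103623
i=13: a=2 ⇒ p=4730294, q=232201
i=14: a=1 ⇒ p=6841255, q=335824
i=15: a=2 ⇒ p=18412804, q=903849
fundamental: x₁=18412804, y₁=903849  (since 339031351142416 − 415·816943014801 = 1)

18412804 903849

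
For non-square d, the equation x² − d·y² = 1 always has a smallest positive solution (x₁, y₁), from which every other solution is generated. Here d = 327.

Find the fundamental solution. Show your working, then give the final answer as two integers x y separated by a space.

217 12

[18; 12,36] for √327; ℓ=2 ⇒ convergent index 1
step 0: (18, 1)  from 18·(1,0) + (0,1)
step 1: (217, 12)  from 12·(18,1) + (1,0)
fundamental: x₁=217, y₁=12  (since 47089 − 327·144 = 1)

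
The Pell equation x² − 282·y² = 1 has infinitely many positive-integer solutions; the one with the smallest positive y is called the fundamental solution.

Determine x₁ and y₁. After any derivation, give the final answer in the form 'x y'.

√282 = [16; 1,3,1,4,1,3,1,32, …], period ℓ=8 (even) → k=7
i=0: a=16 ⇒ p=16, q=1
i=1: a=1 ⇒ p=17, q=1
…
i=4: a=4 ⇒ p=403, q=24
i=5: a=1 ⇒ p=487, q=29
i=6: a=3 ⇒ p=1864, q=111
i=7: a=1 ⇒ p=2351, q=140
(x₁, y₁) = (2351, 140);  2351² − 282·140² = 1 ✓

2351 140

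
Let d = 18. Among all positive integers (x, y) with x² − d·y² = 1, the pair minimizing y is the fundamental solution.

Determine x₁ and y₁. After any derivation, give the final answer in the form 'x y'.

17 4

[4; 4,8] for √18; ℓ=2 ⇒ convergent index 1
a_0=4:  p_0=4·1+0=4,  q_0=4·0+1=1
a_1=4:  p_1=4·4+1=17,  q_1=4·1+0=4
(x₁, y₁) = (17, 4);  17² − 18·4² = 1 ✓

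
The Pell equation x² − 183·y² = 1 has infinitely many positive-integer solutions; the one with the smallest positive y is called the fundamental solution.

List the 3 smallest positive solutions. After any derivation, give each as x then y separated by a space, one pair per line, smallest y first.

487 36
474337 35064
462003751 34152300

√183 = [13; 1,1,8,1,1,26, …], period ℓ=6 (even) → k=5
step 0: (13, 1)  from 13·(1,0) + (0,1)
step 1: (14, 1)  from 1·(13,1) + (1,0)
step 2: (27, 2)  from 1·(14,1) + (13,1)
…
step 4: (257, 19)  from 1·(230,17) + (27,2)
step 5: (487, 36)  from 1·(257,19) + (230,17)
fundamental: x₁=487, y₁=36  (since 237169 − 183·1296 = 1)
n=2: (487,36)∘(487,36) = (487·487+183·36·36, 487·36+36·487) = (474337,35064)
n=3: (474337,35064)∘(487,36) = (487·474337+183·36·35064, 487·35064+36·474337) = (462003751,34152300)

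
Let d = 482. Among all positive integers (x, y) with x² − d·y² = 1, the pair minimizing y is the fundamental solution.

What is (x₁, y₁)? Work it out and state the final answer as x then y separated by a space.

√482 = [21; 1,20,1,42, …], period ℓ=4 (even) → k=3
k=0  a_k=21  p_k/q_k = 21/1
…
k=2  a_k=20  p_k/q_k = 461/21
k=3  a_k=1  p_k/q_k = 483/22
→ (483, 22).  Check: 483²=233289, 482·22²=233288, difference 1.

483 22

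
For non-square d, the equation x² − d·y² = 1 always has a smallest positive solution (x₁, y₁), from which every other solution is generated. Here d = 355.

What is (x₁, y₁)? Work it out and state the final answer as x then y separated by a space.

[18; 1,5,3,3,1,6,1,3,3,5,1,36] for √355; ℓ=12 ⇒ convergent index 11
step 0: (18, 1)  from 18·(1,0) + (0,1)
…
step 3: (358, 19)  from 3·(113,6) + (19,1)
step 4: (1187, 63)  from 3·(358,19) + (113,6)
step 5: (1545, 82)  from 1·(1187,63) + (358,19)
…
step 7: (12002, 637)  from 1·(10457,555) + (1545,82)
…
step 9: (151391, 8035)  from 3·(46463,2466) + (12002,637)
step 10: (803418, 42641)  from 5·(151391,8035) + (46463,2466)
step 11: (954809, 50676)  from 1·(803418,42641) + (151391,8035)
(x₁, y₁) = (954809, 50676);  954809² − 355·50676² = 1 ✓

954809 50676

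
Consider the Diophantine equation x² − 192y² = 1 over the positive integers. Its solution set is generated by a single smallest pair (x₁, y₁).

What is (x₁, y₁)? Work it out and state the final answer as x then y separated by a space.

97 7

[13; 1,5,1,26] for √192; ℓ=4 ⇒ convergent index 3
step 0: (13, 1)  from 13·(1,0) + (0,1)
…
step 2: (83, 6)  from 5·(14,1) + (13,1)
step 3: (97, 7)  from 1·(83,6) + (14,1)
→ (97, 7).  Check: 97²=9409, 192·7²=9408, difference 1.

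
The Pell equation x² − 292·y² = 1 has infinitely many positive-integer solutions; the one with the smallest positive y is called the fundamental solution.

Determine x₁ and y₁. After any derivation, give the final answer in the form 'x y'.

√292 = [17; 11,2,1,3,8,3,1,2,11,34, …], period ℓ=10 (even) → k=9
step 0: (17, 1)  from 17·(1,0) + (0,1)
…
step 5: (17669, 1034)  from 8·(2136,125) + (581,34)
…
step 8: (200767, 11749)  from 2·(72812,4261) + (55143,3227)
step 9: (2281249, 133500)  from 11·(200767,11749) + (72812,4261)
→ (2281249, 133500).  Check: 2281249²=5204097000001, 292·133500²=5204097000000, difference 1.

2281249 133500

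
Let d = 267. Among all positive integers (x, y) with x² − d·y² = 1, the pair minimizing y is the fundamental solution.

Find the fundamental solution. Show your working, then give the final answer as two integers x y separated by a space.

2402 147

d=267: √d = [16; 2,1,15,1,2,32] (ℓ=6, even), read p_5/q_5
a_0=16:  p_0=16·1+0=16,  q_0=16·0+1=1
…
a_2=1:  p_2=1·33+16=49,  q_2=1·2+1=3
a_3=15:  p_3=15·49+33=768,  q_3=15·3+2=47
a_4=1:  p_4=1·768+49=817,  q_4=1·47+3=50
a_5=2:  p_5=2·817+768=2402,  q_5=2·50+47=147
fundamental: x₁=2402, y₁=147  (since 5769604 − 267·21609 = 1)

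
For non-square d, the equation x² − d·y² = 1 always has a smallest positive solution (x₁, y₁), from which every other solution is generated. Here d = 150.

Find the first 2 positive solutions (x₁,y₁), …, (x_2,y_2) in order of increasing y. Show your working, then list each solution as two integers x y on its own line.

[12; 4,24] for √150; ℓ=2 ⇒ convergent index 1
step 0: (12, 1)  from 12·(1,0) + (0,1)
step 1: (49, 4)  from 4·(12,1) + (1,0)
fundamental: x₁=49, y₁=4  (since 2401 − 150·16 = 1)
n=2: (49,4)∘(49,4) = (49·49+150·4·4, 49·4+4·49) = (4801,392)

49 4
4801 392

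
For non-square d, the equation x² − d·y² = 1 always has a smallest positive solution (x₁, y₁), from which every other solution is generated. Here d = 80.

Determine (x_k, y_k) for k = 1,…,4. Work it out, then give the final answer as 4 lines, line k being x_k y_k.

d=80: √d = [8; 1,16] (ℓ=2, even), read p_1/q_1
step 0: (8, 1)  from 8·(1,0) + (0,1)
step 1: (9, 1)  from 1·(8,1) + (1,0)
(x₁, y₁) = (9, 1);  9² − 80·1² = 1 ✓
k=2:  x_2 = 9·9+80·1·1 = 161,  y_2 = 9·1+1·9 = 18
k=3:  x_3 = 9·161+80·1·18 = 2889,  y_3 = 9·18+1·161 = 323
k=4:  x_4 = 9·2889+80·1·323 = 51841,  y_4 = 9·323+1·2889 = 5796

9 1
161 18
2889 323
51841 5796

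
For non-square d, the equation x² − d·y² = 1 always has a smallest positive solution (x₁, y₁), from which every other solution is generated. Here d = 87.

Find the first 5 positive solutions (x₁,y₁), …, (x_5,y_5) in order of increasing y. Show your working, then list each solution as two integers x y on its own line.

√87 = [9; 3,18, …], period ℓ=2 (even) → k=1
k=0  a_k=9  p_k/q_k = 9/1
k=1  a_k=3  p_k/q_k = 28/3
→ (28, 3).  Check: 28²=784, 87·3²=783, difference 1.
(28+3√87)^2 = 1567 + 168√87
(28+3√87)^3 = 87724 + 9405√87
(28+3√87)^4 = 4910977 + 526512√87
(28+3√87)^5 = 274926988 + 29475267√87

28 3
1567 168
87724 9405
4910977 526512
274926988 29475267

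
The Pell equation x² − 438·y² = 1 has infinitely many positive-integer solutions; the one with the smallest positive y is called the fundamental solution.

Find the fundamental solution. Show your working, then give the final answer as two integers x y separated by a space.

√438 = [20; 1,12,1,40, …], period ℓ=4 (even) → k=3
i=0: a=20 ⇒ p=20, q=1
…
i=2: a=12 ⇒ p=272, q=13
i=3: a=1 ⇒ p=293, q=14
fundamental: x₁=293, y₁=14  (since 85849 − 438·196 = 1)

293 14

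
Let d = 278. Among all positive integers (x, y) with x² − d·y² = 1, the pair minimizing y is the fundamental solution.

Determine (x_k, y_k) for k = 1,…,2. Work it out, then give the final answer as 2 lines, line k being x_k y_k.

2501 150
12510001 750300

d=278: √d = [16; 1,2,16,2,1,32] (ℓ=6, even), read p_5/q_5
a_0=16:  p_0=16·1+0=16,  q_0=16·0+1=1
a_1=1:  p_1=1·16+1=17,  q_1=1·1+0=1
a_2=2:  p_2=2·17+16=50,  q_2=2·1+1=3
…
a_4=2:  p_4=2·817+50=1684,  q_4=2·49+3=101
a_5=1:  p_5=1·1684+817=2501,  q_5=1·101+49=150
(x₁, y₁) = (2501, 150);  2501² − 278·150² = 1 ✓
k=2:  x_2 = 2501·2501+278·150·150 = 12510001,  y_2 = 2501·150+150·2501 = 750300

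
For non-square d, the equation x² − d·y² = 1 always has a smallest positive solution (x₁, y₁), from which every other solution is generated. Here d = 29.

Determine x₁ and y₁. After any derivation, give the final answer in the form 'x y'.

9801 1820

√29 = [5; 2,1,1,2,10, …], period ℓ=5 (odd) → k=9
i=0: a=5 ⇒ p=5, q=1
i=1: a=2 ⇒ p=11, q=2
i=2: a=1 ⇒ p=16, q=3
…
i=6: a=2 ⇒ p=1524, q=283
i=7: a=1 ⇒ p=2251, q=418
i=8: a=1 ⇒ p=3775, q=701
i=9: a=2 ⇒ p=9801, q=1820
→ (9801, 1820).  Check: 9801²=96059601, 29·1820²=96059600, difference 1.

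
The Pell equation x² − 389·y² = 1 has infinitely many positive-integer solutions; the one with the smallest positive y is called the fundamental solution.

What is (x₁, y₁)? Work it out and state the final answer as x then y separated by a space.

√389 → a₀=19, period (1,2,1,1,1,1,2,1,38); ℓ=9 odd so k=17
step 0: (19, 1)  from 19·(1,0) + (0,1)
…
step 3: (79, 4)  from 1·(59,3) + (20,1)
…
step 7: (927, 47)  from 2·(355,18) + (217,11)
…
step 12: (202418, 10263)  from 1·(151493,7681) + (50925,2582)
…
step 16: (2376809, 120509)  from 2·(910240,46151) + (556329,28207)
step 17: (3287049, 166660)  from 1·(2376809,120509) + (910240,46151)
(x₁, y₁) = (3287049, 166660);  3287049² − 389·166660² = 1 ✓

3287049 166660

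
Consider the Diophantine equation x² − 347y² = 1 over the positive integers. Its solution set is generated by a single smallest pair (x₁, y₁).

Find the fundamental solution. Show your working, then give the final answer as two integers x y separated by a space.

641602 34443

√347 = [18; 1,1,1,2,4,…,1,1,36, …], period ℓ=14 (even) → k=13
i=0: a=18 ⇒ p=18, q=1
…
i=4: a=2 ⇒ p=149, q=8
…
i=6: a=1 ⇒ p=801, q=43
…
i=8: a=1 ⇒ p=15070, q=809
…
i=11: a=1 ⇒ p=238717, q=12815
i=12: a=1 ⇒ p=402885, q=21628
i=13: a=1 ⇒ p=641602, q=34443
→ (641602, 34443).  Check: 641602²=411653126404, 347·34443²=411653126403, difference 1.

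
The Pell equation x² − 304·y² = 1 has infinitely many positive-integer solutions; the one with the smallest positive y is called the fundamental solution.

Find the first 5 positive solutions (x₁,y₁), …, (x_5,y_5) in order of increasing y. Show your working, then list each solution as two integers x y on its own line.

√304 = [17; 2,3,2,1,1,1,1,1,2,3,2,34, …], period ℓ=12 (even) → k=11
step 0: (17, 1)  from 17·(1,0) + (0,1)
step 1: (35, 2)  from 2·(17,1) + (1,0)
step 2: (122, 7)  from 3·(35,2) + (17,1)
step 3: (279, 16)  from 2·(122,7) + (35,2)
step 4: (401, 23)  from 1·(279,16) + (122,7)
step 5: (680, 39)  from 1·(401,23) + (279,16)
step 6: (1081, 62)  from 1·(680,39) + (401,23)
step 7: (1761, 101)  from 1·(1081,62) + (680,39)
step 8: (2842, 163)  from 1·(1761,101) + (1081,62)
step 9: (7445, 427)  from 2·(2842,163) + (1761,101)
step 10: (25177, 1444)  from 3·(7445,427) + (2842,163)
step 11: (57799, 3315)  from 2·(25177,1444) + (7445,427)
(x₁, y₁) = (57799, 3315);  57799² − 304·3315² = 1 ✓
k=2:  x_2 = 57799·57799+304·3315·3315 = 6681448801,  y_2 = 57799·3315+3315·57799 = 383207370
k=3:  x_3 = 57799·6681448801+304·3315·383207370 = 772362118440199,  y_3 = 57799·383207370+3315·6681448801 = 44298005553945
k=4:  x_4 = 57799·772362118440199+304·3315·44298005553945 = 89283516160768675201,  y_4 = 57799·44298005553945+3315·772362118440199 = 5120760845641726740
k=5:  x_5 = 57799·89283516160768675201+304·3315·5120760845641726740 = 10320995900380175197444999,  y_5 = 57799·5120760845641726740+3315·89283516160768675201 = 591949712190194322136575

57799 3315
6681448801 383207370
772362118440199 44298005553945
89283516160768675201 5120760845641726740
10320995900380175197444999 591949712190194322136575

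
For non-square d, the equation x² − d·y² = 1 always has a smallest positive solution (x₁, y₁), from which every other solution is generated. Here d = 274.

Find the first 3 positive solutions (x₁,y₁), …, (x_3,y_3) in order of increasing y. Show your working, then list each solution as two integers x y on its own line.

3959299 239190
31352097142801 1894049455620
248264653730785753699 14998216231173381570

√274 = [16; 1,1,4,4,1,1,32, …], period ℓ=7 (odd) → k=13
step 0: (16, 1)  from 16·(1,0) + (0,1)
step 1: (17, 1)  from 1·(16,1) + (1,0)
step 2: (33, 2)  from 1·(17,1) + (16,1)
…
step 5: (778, 47)  from 1·(629,38) + (149,9)
step 6: (1407, 85)  from 1·(778,47) + (629,38)
step 7: (45802, 2767)  from 32·(1407,85) + (778,47)
step 8: (47209, 2852)  from 1·(45802,2767) + (1407,85)
…
step 12: (2189276, 132259)  from 1·(1770023,106931) + (419253,25328)
step 13: (3959299, 239190)  from 1·(2189276,132259) + (1770023,106931)
→ (3959299, 239190).  Check: 3959299²=15676048571401, 274·239190²=15676048571400, difference 1.
n=2: (3959299,239190)∘(3959299,239190) = (3959299·3959299+274·239190·239190, 3959299·239190+239190·3959299) = (31352097142801,1894049455620)
n=3: (31352097142801,1894049455620)∘(3959299,239190) = (3959299·31352097142801+274·239190·1894049455620, 3959299·1894049455620+239190·31352097142801) = (248264653730785753699,14998216231173381570)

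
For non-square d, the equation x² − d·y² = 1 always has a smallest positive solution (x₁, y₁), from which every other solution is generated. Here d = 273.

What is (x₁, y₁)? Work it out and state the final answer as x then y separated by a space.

d=273: √d = [16; 1,1,10,1,1,32] (ℓ=6, even), read p_5/q_5
k=0  a_k=16  p_k/q_k = 16/1
…
k=2  a_k=1  p_k/q_k = 33/2
k=3  a_k=10  p_k/q_k = 347/21
k=4  a_k=1  p_k/q_k = 380/23
k=5  a_k=1  p_k/q_k = 727/44
fundamental: x₁=727, y₁=44  (since 528529 − 273·1936 = 1)

727 44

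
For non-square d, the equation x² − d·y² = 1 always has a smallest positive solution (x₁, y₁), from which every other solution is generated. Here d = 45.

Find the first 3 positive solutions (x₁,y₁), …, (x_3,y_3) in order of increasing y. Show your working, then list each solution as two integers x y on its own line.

[6; 1,2,2,2,1,12] for √45; ℓ=6 ⇒ convergent index 5
i=0: a=6 ⇒ p=6, q=1
i=1: a=1 ⇒ p=7, q=1
i=2: a=2 ⇒ p=20, q=3
i=3: a=2 ⇒ p=47, q=7
i=4: a=2 ⇒ p=114, q=17
i=5: a=1 ⇒ p=161, q=24
(x₁, y₁) = (161, 24);  161² − 45·24² = 1 ✓
(x_2, y_2) = (161·161 + 45·24·24, 161·24 + 24·161) = (51841, 7728)
(x_3, y_3) = (161·51841 + 45·24·7728, 161·7728 + 24·51841) = (16692641, 2488392)

161 24
51841 7728
16692641 2488392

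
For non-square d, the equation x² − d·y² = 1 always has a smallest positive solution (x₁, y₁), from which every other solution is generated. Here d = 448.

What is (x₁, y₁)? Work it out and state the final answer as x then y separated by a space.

√448 → a₀=21, period (6,42); ℓ=2 even so k=1
k=0  a_k=21  p_k/q_k = 21/1
k=1  a_k=6  p_k/q_k = 127/6
fundamental: x₁=127, y₁=6  (since 16129 − 448·36 = 1)

127 6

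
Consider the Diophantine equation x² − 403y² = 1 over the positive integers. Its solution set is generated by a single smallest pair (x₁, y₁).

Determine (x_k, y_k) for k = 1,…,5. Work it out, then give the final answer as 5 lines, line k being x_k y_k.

669878 33369
897473069767 44706317964
1202394930058086974 59895557730143415
1610915821914004898868577 80245432842261314788776
2158234137903017152358511160238 107509300122956754498421235241

√403 → a₀=20, period (13,2,1,3,1,3,1,2,13,40); ℓ=10 even so k=9
step 0: (20, 1)  from 20·(1,0) + (0,1)
step 1: (261, 13)  from 13·(20,1) + (1,0)
step 2: (542, 27)  from 2·(261,13) + (20,1)
step 3: (803, 40)  from 1·(542,27) + (261,13)
step 4: (2951, 147)  from 3·(803,40) + (542,27)
step 5: (3754, 187)  from 1·(2951,147) + (803,40)
…
step 8: (50147, 2498)  from 2·(17967,895) + (14213,708)
step 9: (669878, 33369)  from 13·(50147,2498) + (17967,895)
→ (669878, 33369).  Check: 669878²=448736534884, 403·33369²=448736534883, difference 1.
(x_2, y_2) = (669878·669878 + 403·33369·33369, 669878·33369 + 33369·669878) = (897473069767, 44706317964)
(x_3, y_3) = (669878·897473069767 + 403·33369·44706317964, 669878·44706317964 + 33369·897473069767) = (1202394930058086974, 59895557730143415)
(x_4, y_4) = (669878·1202394930058086974 + 403·33369·59895557730143415, 669878·59895557730143415 + 33369·1202394930058086974) = (1610915821914004898868577, 80245432842261314788776)
(x_5, y_5) = (669878·1610915821914004898868577 + 403·33369·80245432842261314788776, 669878·80245432842261314788776 + 33369·1610915821914004898868577) = (2158234137903017152358511160238, 107509300122956754498421235241)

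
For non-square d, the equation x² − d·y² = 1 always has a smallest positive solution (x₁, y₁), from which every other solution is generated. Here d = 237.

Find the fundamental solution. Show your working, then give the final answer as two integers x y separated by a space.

228151 14820

d=237: √d = [15; 2,1,1,7,10,7,1,1,2,30] (ℓ=10, even), read p_9/q_9
i=0: a=15 ⇒ p=15, q=1
…
i=3: a=1 ⇒ p=77, q=5
i=4: a=7 ⇒ p=585, q=38
i=5: a=10 ⇒ p=5927, q=385
…
i=8: a=1 ⇒ p=90075, q=5851
i=9: a=2 ⇒ p=228151, q=14820
(x₁, y₁) = (228151, 14820);  228151² − 237·14820² = 1 ✓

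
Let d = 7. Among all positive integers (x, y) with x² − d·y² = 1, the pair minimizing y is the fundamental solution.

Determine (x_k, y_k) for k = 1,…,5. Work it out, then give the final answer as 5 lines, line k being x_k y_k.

8 3
127 48
2024 765
32257 12192
514088 194307

√7 = [2; 1,1,1,4, …], period ℓ=4 (even) → k=3
step 0: (2, 1)  from 2·(1,0) + (0,1)
…
step 2: (5, 2)  from 1·(3,1) + (2,1)
step 3: (8, 3)  from 1·(5,2) + (3,1)
→ (8, 3).  Check: 8²=64, 7·3²=63, difference 1.
(x_2, y_2) = (8·8 + 7·3·3, 8·3 + 3·8) = (127, 48)
(x_3, y_3) = (8·127 + 7·3·48, 8·48 + 3·127) = (2024, 765)
(x_4, y_4) = (8·2024 + 7·3·765, 8·765 + 3·2024) = (32257, 12192)
(x_5, y_5) = (8·32257 + 7·3·12192, 8·12192 + 3·32257) = (514088, 194307)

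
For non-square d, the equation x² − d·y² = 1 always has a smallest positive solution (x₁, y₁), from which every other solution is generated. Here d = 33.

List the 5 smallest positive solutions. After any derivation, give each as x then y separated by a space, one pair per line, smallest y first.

23 4
1057 184
48599 8460
2234497 388976
102738263 17884436

[5; 1,2,1,10] for √33; ℓ=4 ⇒ convergent index 3
step 0: (5, 1)  from 5·(1,0) + (0,1)
step 1: (6, 1)  from 1·(5,1) + (1,0)
step 2: (17, 3)  from 2·(6,1) + (5,1)
step 3: (23, 4)  from 1·(17,3) + (6,1)
(x₁, y₁) = (23, 4);  23² − 33·4² = 1 ✓
k=2:  x_2 = 23·23+33·4·4 = 1057,  y_2 = 23·4+4·23 = 184
k=3:  x_3 = 23·1057+33·4·184 = 48599,  y_3 = 23·184+4·1057 = 8460
k=4:  x_4 = 23·48599+33·4·8460 = 2234497,  y_4 = 23·8460+4·48599 = 388976
k=5:  x_5 = 23·2234497+33·4·388976 = 102738263,  y_5 = 23·388976+4·2234497 = 17884436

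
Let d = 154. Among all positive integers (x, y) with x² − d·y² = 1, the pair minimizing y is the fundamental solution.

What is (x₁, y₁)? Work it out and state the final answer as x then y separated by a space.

√154 = [12; 2,2,3,1,2,1,3,2,2,24, …], period ℓ=10 (even) → k=9
i=0: a=12 ⇒ p=12, q=1
…
i=2: a=2 ⇒ p=62, q=5
i=3: a=3 ⇒ p=211, q=17
i=4: a=1 ⇒ p=273, q=22
i=5: a=2 ⇒ p=757, q=61
i=6: a=1 ⇒ p=1030, q=83
i=7: a=3 ⇒ p=3847, q=310
i=8: a=2 ⇒ p=8724, q=703
i=9: a=2 ⇒ p=21295, q=1716
→ (21295, 1716).  Check: 21295²=453477025, 154·1716²=453477024, difference 1.

21295 1716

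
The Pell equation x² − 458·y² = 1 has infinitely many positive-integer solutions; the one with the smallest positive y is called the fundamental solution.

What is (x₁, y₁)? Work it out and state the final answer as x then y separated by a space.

√458 → a₀=21, period (2,2,42); ℓ=3 odd so k=5
i=0: a=21 ⇒ p=21, q=1
i=1: a=2 ⇒ p=43, q=2
i=2: a=2 ⇒ p=107, q=5
i=3: a=42 ⇒ p=4537, q=212
i=4: a=2 ⇒ p=9181, q=429
i=5: a=2 ⇒ p=22899, q=1070
→ (22899, 1070).  Check: 22899²=524364201, 458·1070²=524364200, difference 1.

22899 1070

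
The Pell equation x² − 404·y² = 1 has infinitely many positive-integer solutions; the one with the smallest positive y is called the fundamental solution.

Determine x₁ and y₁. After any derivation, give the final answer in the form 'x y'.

√404 → a₀=20, period (10,40); ℓ=2 even so k=1
step 0: (20, 1)  from 20·(1,0) + (0,1)
step 1: (201, 10)  from 10·(20,1) + (1,0)
(x₁, y₁) = (201, 10);  201² − 404·10² = 1 ✓

201 10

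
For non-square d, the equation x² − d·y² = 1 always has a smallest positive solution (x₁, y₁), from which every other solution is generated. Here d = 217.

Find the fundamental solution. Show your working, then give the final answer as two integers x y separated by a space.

3844063 260952

√217 = [14; 1,2,1,2,1,…,2,1,28, …], period ℓ=16 (even) → k=15
step 0: (14, 1)  from 14·(1,0) + (0,1)
step 1: (15, 1)  from 1·(14,1) + (1,0)
step 2: (44, 3)  from 2·(15,1) + (14,1)
step 3: (59, 4)  from 1·(44,3) + (15,1)
step 4: (162, 11)  from 2·(59,4) + (44,3)
step 5: (221, 15)  from 1·(162,11) + (59,4)
step 6: (383, 26)  from 1·(221,15) + (162,11)
step 7: (3668, 249)  from 9·(383,26) + (221,15)
step 8: (15055, 1022)  from 4·(3668,249) + (383,26)
…
step 10: (154218, 10469)  from 1·(139163,9447) + (15055,1022)
step 11: (293381, 19916)  from 1·(154218,10469) + (139163,9447)
step 12: (740980, 50301)  from 2·(293381,19916) + (154218,10469)
step 13: (1034361, 70217)  from 1·(740980,50301) + (293381,19916)
step 14: (2809702, 190735)  from 2·(1034361,70217) + (740980,50301)
step 15: (3844063, 260952)  from 1·(2809702,190735) + (1034361,70217)
fundamental: x₁=3844063, y₁=260952  (since 14776820347969 − 217·68095946304 = 1)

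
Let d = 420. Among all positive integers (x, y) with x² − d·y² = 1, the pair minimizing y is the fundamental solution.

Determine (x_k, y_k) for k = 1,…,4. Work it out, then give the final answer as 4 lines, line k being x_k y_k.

41 2
3361 164
275561 13446
22592641 1102408

√420 → a₀=20, period (2,40); ℓ=2 even so k=1
k=0  a_k=20  p_k/q_k = 20/1
k=1  a_k=2  p_k/q_k = 41/2
(x₁, y₁) = (41, 2);  41² − 420·2² = 1 ✓
(41+2√420)^2 = 3361 + 164√420
(41+2√420)^3 = 275561 + 13446√420
(41+2√420)^4 = 22592641 + 1102408√420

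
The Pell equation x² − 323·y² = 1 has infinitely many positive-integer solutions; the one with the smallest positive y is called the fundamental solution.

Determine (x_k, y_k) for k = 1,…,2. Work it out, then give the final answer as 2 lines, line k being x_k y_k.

√323 = [17; 1,34, …], period ℓ=2 (even) → k=1
a_0=17:  p_0=17·1+0=17,  q_0=17·0+1=1
a_1=1:  p_1=1·17+1=18,  q_1=1·1+0=1
fundamental: x₁=18, y₁=1  (since 324 − 323·1 = 1)
k=2:  x_2 = 18·18+323·1·1 = 647,  y_2 = 18·1+1·18 = 36

18 1
647 36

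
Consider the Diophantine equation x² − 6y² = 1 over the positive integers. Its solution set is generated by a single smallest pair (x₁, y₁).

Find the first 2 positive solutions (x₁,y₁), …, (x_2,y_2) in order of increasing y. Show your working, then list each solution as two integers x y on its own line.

5 2
49 20

√6 = [2; 2,4, …], period ℓ=2 (even) → k=1
a_0=2:  p_0=2·1+0=2,  q_0=2·0+1=1
a_1=2:  p_1=2·2+1=5,  q_1=2·1+0=2
(x₁, y₁) = (5, 2);  5² − 6·2² = 1 ✓
(x_2, y_2) = (5·5 + 6·2·2, 5·2 + 2·5) = (49, 20)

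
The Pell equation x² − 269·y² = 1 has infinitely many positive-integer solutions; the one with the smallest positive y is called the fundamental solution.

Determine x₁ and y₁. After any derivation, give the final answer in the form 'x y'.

13449 820

[16; 2,2,32] for √269; ℓ=3 ⇒ convergent index 5
a_0=16:  p_0=16·1+0=16,  q_0=16·0+1=1
a_1=2:  p_1=2·16+1=33,  q_1=2·1+0=2
…
a_3=32:  p_3=32·82+33=2657,  q_3=32·5+2=162
a_4=2:  p_4=2·2657+82=5396,  q_4=2·162+5=329
a_5=2:  p_5=2·5396+2657=13449,  q_5=2·329+162=820
→ (13449, 820).  Check: 13449²=180875601, 269·820²=180875600, difference 1.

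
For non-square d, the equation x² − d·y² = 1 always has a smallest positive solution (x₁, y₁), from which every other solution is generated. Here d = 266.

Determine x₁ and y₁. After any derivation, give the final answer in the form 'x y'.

685 42

√266 → a₀=16, period (3,4,3,32); ℓ=4 even so k=3
i=0: a=16 ⇒ p=16, q=1
…
i=2: a=4 ⇒ p=212, q=13
i=3: a=3 ⇒ p=685, q=42
→ (685, 42).  Check: 685²=469225, 266·42²=469224, difference 1.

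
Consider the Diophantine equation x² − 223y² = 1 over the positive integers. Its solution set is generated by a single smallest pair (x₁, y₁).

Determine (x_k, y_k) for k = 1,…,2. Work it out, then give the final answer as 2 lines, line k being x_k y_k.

224 15
100351 6720

√223 → a₀=14, period (1,13,1,28); ℓ=4 even so k=3
i=0: a=14 ⇒ p=14, q=1
i=1: a=1 ⇒ p=15, q=1
i=2: a=13 ⇒ p=209, q=14
i=3: a=1 ⇒ p=224, q=15
→ (224, 15).  Check: 224²=50176, 223·15²=50175, difference 1.
(224+15√223)^2 = 100351 + 6720√223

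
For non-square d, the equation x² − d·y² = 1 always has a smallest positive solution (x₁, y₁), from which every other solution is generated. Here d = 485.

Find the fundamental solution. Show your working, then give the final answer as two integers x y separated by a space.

d=485: √d = [22; 44] (ℓ=1, odd), read p_1/q_1
step 0: (22, 1)  from 22·(1,0) + (0,1)
step 1: (969, 44)  from 44·(22,1) + (1,0)
→ (969, 44).  Check: 969²=938961, 485·44²=938960, difference 1.

969 44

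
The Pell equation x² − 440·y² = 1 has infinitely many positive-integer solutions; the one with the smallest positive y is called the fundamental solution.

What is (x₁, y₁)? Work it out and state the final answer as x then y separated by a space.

21 1

√440 → a₀=20, period (1,40); ℓ=2 even so k=1
i=0: a=20 ⇒ p=20, q=1
i=1: a=1 ⇒ p=21, q=1
→ (21, 1).  Check: 21²=441, 440·1²=440, difference 1.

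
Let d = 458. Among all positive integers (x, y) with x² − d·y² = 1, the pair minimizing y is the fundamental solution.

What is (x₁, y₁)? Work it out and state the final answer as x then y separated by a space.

√458 = [21; 2,2,42, …], period ℓ=3 (odd) → k=5
k=0  a_k=21  p_k/q_k = 21/1
k=1  a_k=2  p_k/q_k = 43/2
k=2  a_k=2  p_k/q_k = 107/5
…
k=4  a_k=2  p_k/q_k = 9181/429
k=5  a_k=2  p_k/q_k = 22899/1070
fundamental: x₁=22899, y₁=1070  (since 524364201 − 458·1144900 = 1)

22899 1070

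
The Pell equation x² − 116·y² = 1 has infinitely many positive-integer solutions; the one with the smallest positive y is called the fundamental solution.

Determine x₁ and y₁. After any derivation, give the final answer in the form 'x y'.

9801 910

√116 = [10; 1,3,2,1,4,1,2,3,1,20, …], period ℓ=10 (even) → k=9
k=0  a_k=10  p_k/q_k = 10/1
…
k=4  a_k=1  p_k/q_k = 140/13
…
k=8  a_k=3  p_k/q_k = 7550/701
k=9  a_k=1  p_k/q_k = 9801/910
→ (9801, 910).  Check: 9801²=96059601, 116·910²=96059600, difference 1.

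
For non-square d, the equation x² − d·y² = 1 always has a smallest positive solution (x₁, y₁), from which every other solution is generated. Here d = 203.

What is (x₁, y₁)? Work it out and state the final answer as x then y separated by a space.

d=203: √d = [14; 4,28] (ℓ=2, even), read p_1/q_1
k=0  a_k=14  p_k/q_k = 14/1
k=1  a_k=4  p_k/q_k = 57/4
(x₁, y₁) = (57, 4);  57² − 203·4² = 1 ✓

57 4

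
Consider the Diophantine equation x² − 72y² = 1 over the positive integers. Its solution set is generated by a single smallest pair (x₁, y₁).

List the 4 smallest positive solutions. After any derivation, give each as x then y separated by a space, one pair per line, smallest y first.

17 2
577 68
19601 2310
665857 78472

√72 → a₀=8, period (2,16); ℓ=2 even so k=1
a_0=8:  p_0=8·1+0=8,  q_0=8·0+1=1
a_1=2:  p_1=2·8+1=17,  q_1=2·1+0=2
fundamental: x₁=17, y₁=2  (since 289 − 72·4 = 1)
k=2:  x_2 = 17·17+72·2·2 = 577,  y_2 = 17·2+2·17 = 68
k=3:  x_3 = 17·577+72·2·68 = 19601,  y_3 = 17·68+2·577 = 2310
k=4:  x_4 = 17·19601+72·2·2310 = 665857,  y_4 = 17·2310+2·19601 = 78472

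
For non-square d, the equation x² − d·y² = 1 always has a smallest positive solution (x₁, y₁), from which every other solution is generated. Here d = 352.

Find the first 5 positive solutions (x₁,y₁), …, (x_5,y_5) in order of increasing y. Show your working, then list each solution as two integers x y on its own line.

[18; 1,3,5,9,5,3,1,36] for √352; ℓ=8 ⇒ convergent index 7
step 0: (18, 1)  from 18·(1,0) + (0,1)
step 1: (19, 1)  from 1·(18,1) + (1,0)
…
step 3: (394, 21)  from 5·(75,4) + (19,1)
…
step 6: (59118, 3151)  from 3·(18499,986) + (3621,193)
step 7: (77617, 4137)  from 1·(59118,3151) + (18499,986)
→ (77617, 4137).  Check: 77617²=6024398689, 352·4137²=6024398688, difference 1.
n=2: (77617,4137)∘(77617,4137) = (77617·77617+352·4137·4137, 77617·4137+4137·77617) = (12048797377,642203058)
n=3: (12048797377,642203058)∘(77617,4137) = (77617·12048797377+352·4137·642203058, 77617·642203058+4137·12048797377) = (1870383011943601,99691749501435)
n=4: (1870383011943601,99691749501435)∘(77617,4137) = (77617·1870383011943601+352·4137·99691749501435, 77617·99691749501435+4137·1870383011943601) = (290347036464004160257,15475549041463557732)
n=5: (290347036464004160257,15475549041463557732)∘(77617,4137) = (77617·290347036464004160257+352·4137·15475549041463557732, 77617·15475549041463557732+4137·290347036464004160257) = (45071731856582838801391537,2402331379802862171467853)

77617 4137
12048797377 642203058
1870383011943601 99691749501435
290347036464004160257 15475549041463557732
45071731856582838801391537 2402331379802862171467853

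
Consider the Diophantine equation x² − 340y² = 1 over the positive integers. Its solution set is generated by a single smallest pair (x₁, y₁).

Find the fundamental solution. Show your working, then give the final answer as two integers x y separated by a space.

285769 15498

√340 → a₀=18, period (2,3,1,1,1,…,3,2,36); ℓ=14 even so k=13
step 0: (18, 1)  from 18·(1,0) + (0,1)
…
step 3: (166, 9)  from 1·(129,7) + (37,2)
step 4: (295, 16)  from 1·(166,9) + (129,7)
…
step 6: (756, 41)  from 1·(461,25) + (295,16)
step 7: (6509, 353)  from 8·(756,41) + (461,25)
…
step 10: (21039, 1141)  from 1·(13774,747) + (7265,394)
step 11: (34813, 1888)  from 1·(21039,1141) + (13774,747)
step 12: (125478, 6805)  from 3·(34813,1888) + (21039,1141)
step 13: (285769, 15498)  from 2·(125478,6805) + (34813,1888)
(x₁, y₁) = (285769, 15498);  285769² − 340·15498² = 1 ✓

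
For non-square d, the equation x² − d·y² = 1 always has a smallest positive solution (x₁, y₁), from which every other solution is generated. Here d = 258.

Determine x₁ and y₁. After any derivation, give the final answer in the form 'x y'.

d=258: √d = [16; 16,32] (ℓ=2, even), read p_1/q_1
a_0=16:  p_0=16·1+0=16,  q_0=16·0+1=1
a_1=16:  p_1=16·16+1=257,  q_1=16·1+0=16
(x₁, y₁) = (257, 16);  257² − 258·16² = 1 ✓

257 16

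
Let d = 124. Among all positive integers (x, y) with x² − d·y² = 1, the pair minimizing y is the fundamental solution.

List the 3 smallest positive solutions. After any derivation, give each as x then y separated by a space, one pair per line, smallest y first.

4620799 414960
42703566796801 3834893506080
394649197502177907199 35440544156001500880

[11; 7,2,1,1,1,…,2,7,22] for √124; ℓ=16 ⇒ convergent index 15
a_0=11:  p_0=11·1+0=11,  q_0=11·0+1=1
a_1=7:  p_1=7·11+1=78,  q_1=7·1+0=7
a_2=2:  p_2=2·78+11=167,  q_2=2·7+1=15
…
a_4=1:  p_4=1·245+167=412,  q_4=1·22+15=37
a_5=1:  p_5=1·412+245=657,  q_5=1·37+22=59
a_6=3:  p_6=3·657+412=2383,  q_6=3·59+37=214
a_7=1:  p_7=1·2383+657=3040,  q_7=1·214+59=273
…
a_10=3:  p_10=3·17583+14543=67292,  q_10=3·1579+1306=6043
a_11=1:  p_11=1·67292+17583=84875,  q_11=1·6043+1579=7622
a_12=1:  p_12=1·84875+67292=152167,  q_12=1·7622+6043=13665
a_13=1:  p_13=1·152167+84875=237042,  q_13=1·13665+7622=21287
a_14=2:  p_14=2·237042+152167=626251,  q_14=2·21287+13665=56239
a_15=7:  p_15=7·626251+237042=4620799,  q_15=7·56239+21287=414960
→ (4620799, 414960).  Check: 4620799²=21351783398401, 124·414960²=21351783398400, difference 1.
(x_2, y_2) = (4620799·4620799 + 124·414960·414960, 4620799·414960 + 414960·4620799) = (42703566796801, 3834893506080)
(x_3, y_3) = (4620799·42703566796801 + 124·414960·3834893506080, 4620799·3834893506080 + 414960·42703566796801) = (394649197502177907199, 35440544156001500880)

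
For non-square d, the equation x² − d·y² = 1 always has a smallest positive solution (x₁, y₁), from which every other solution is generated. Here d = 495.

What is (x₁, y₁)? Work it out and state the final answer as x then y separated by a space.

89 4

d=495: √d = [22; 4,44] (ℓ=2, even), read p_1/q_1
i=0: a=22 ⇒ p=22, q=1
i=1: a=4 ⇒ p=89, q=4
→ (89, 4).  Check: 89²=7921, 495·4²=7920, difference 1.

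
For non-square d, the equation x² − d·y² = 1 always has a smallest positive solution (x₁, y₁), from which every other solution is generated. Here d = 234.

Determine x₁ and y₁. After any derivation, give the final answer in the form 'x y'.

5201 340

√234 = [15; 3,2,1,2,1,2,3,30, …], period ℓ=8 (even) → k=7
k=0  a_k=15  p_k/q_k = 15/1
k=1  a_k=3  p_k/q_k = 46/3
…
k=4  a_k=2  p_k/q_k = 413/27
…
k=6  a_k=2  p_k/q_k = 1545/101
k=7  a_k=3  p_k/q_k = 5201/340
(x₁, y₁) = (5201, 340);  5201² − 234·340² = 1 ✓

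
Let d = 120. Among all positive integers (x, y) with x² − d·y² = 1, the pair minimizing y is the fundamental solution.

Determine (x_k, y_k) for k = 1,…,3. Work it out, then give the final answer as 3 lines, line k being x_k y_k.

d=120: √d = [10; 1,20] (ℓ=2, even), read p_1/q_1
step 0: (10, 1)  from 10·(1,0) + (0,1)
step 1: (11, 1)  from 1·(10,1) + (1,0)
(x₁, y₁) = (11, 1);  11² − 120·1² = 1 ✓
k=2:  x_2 = 11·11+120·1·1 = 241,  y_2 = 11·1+1·11 = 22
k=3:  x_3 = 11·241+120·1·22 = 5291,  y_3 = 11·22+1·241 = 483

11 1
241 22
5291 483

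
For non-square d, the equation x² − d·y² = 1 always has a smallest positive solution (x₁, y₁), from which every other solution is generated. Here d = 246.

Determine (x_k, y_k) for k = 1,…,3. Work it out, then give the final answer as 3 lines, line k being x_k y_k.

88805 5662
15772656049 1005627820
2801381440774085 178609557104538

√246 = [15; 1,2,5,1,14,1,5,2,1,30, …], period ℓ=10 (even) → k=9
k=0  a_k=15  p_k/q_k = 15/1
…
k=3  a_k=5  p_k/q_k = 251/16
k=4  a_k=1  p_k/q_k = 298/19
k=5  a_k=14  p_k/q_k = 4423/282
k=6  a_k=1  p_k/q_k = 4721/301
k=7  a_k=5  p_k/q_k = 28028/1787
k=8  a_k=2  p_k/q_k = 60777/3875
k=9  a_k=1  p_k/q_k = 88805/5662
(x₁, y₁) = (88805, 5662);  88805² − 246·5662² = 1 ✓
(88805+5662√246)^2 = 15772656049 + 1005627820√246
(88805+5662√246)^3 = 2801381440774085 + 178609557104538√246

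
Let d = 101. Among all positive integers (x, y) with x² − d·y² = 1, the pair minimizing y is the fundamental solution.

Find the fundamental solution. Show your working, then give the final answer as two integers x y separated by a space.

201 20

√101 → a₀=10, period (20); ℓ=1 odd so k=1
a_0=10:  p_0=10·1+0=10,  q_0=10·0+1=1
a_1=20:  p_1=20·10+1=201,  q_1=20·1+0=20
(x₁, y₁) = (201, 20);  201² − 101·20² = 1 ✓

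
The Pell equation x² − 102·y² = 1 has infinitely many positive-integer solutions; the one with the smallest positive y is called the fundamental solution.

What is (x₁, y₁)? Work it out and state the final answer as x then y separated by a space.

d=102: √d = [10; 10,20] (ℓ=2, even), read p_1/q_1
i=0: a=10 ⇒ p=10, q=1
i=1: a=10 ⇒ p=101, q=10
(x₁, y₁) = (101, 10);  101² − 102·10² = 1 ✓

101 10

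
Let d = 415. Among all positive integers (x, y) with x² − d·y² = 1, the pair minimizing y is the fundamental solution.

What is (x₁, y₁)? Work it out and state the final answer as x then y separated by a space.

18412804 903849

[20; 2,1,2,4,6,…,1,2,40] for √415; ℓ=16 ⇒ convergent index 15
k=0  a_k=20  p_k/q_k = 20/1
k=1  a_k=2  p_k/q_k = 41/2
…
k=3  a_k=2  p_k/q_k = 163/8
k=4  a_k=4  p_k/q_k = 713/35
…
k=14  a_k=1  p_k/q_k = 6841255/335824
k=15  a_k=2  p_k/q_k = 18412804/903849
(x₁, y₁) = (18412804, 903849);  18412804² − 415·903849² = 1 ✓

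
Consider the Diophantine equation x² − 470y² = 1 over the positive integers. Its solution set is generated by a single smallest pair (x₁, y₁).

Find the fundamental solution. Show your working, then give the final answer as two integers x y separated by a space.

[21; 1,2,8,2,1,42] for √470; ℓ=6 ⇒ convergent index 5
a_0=21:  p_0=21·1+0=21,  q_0=21·0+1=1
…
a_2=2:  p_2=2·22+21=65,  q_2=2·1+1=3
…
a_4=2:  p_4=2·542+65=1149,  q_4=2·25+3=53
a_5=1:  p_5=1·1149+542=1691,  q_5=1·53+25=78
→ (1691, 78).  Check: 1691²=2859481, 470·78²=2859480, difference 1.

1691 78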